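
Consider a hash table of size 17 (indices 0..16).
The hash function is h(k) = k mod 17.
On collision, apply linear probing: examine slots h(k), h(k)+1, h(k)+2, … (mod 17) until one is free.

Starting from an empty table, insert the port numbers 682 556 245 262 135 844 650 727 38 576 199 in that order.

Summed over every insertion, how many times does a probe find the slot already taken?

4

682: h=2 => slot 2
556: h=12 => slot 12
245: h=7 => slot 7
262: h=7, probe 7,8 => slot 8
135: h=16 => slot 16
844: h=11 => slot 11
650: h=4 => slot 4
727: h=13 => slot 13
38: h=4, probe 4,5 => slot 5
576: h=15 => slot 15
199: h=12, probe 12,13,14 => slot 14
Table: [∅, ∅, 682, ∅, 650, 38, ∅, 245, 262, ∅, ∅, 844, 556, 727, 199, 576, 135]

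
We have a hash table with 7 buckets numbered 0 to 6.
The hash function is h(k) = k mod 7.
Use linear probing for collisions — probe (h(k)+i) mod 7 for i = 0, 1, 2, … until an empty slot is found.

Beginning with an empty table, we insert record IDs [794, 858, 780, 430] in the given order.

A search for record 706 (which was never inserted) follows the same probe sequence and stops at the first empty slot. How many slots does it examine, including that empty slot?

794 hashes to 3; slot 3 is free -> place at 3.
858 hashes to 4; slot 4 is free -> place at 4.
780 hashes to 3; 3,4 taken -> place at 5.
430 hashes to 3; 3,4,5 taken -> place at 6.
Table: [., ., ., 794, 858, 780, 430]
Lookup 706: h=6, probe 6,0 → slot 0 empty, not found.

2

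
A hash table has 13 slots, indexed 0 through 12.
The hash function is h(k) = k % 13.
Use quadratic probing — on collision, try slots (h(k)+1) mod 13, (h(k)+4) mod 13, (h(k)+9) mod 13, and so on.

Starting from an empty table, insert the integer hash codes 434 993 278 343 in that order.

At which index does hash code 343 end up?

1

434 hashes to 5; slot 5 is free → place at 5.
993 hashes to 5; 5 taken → place at 6.
278 hashes to 5; 5,6 taken → place at 9.
343 hashes to 5; 5,6,9 taken → place at 1.
Table: [∅, 343, ∅, ∅, ∅, 434, 993, ∅, ∅, 278, ∅, ∅, ∅]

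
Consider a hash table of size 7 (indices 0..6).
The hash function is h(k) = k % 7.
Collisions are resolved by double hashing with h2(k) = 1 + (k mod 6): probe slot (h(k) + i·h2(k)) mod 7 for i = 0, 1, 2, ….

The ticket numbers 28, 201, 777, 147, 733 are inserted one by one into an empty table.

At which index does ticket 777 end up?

4

28 hashes to 0; slot 0 is free → place at 0.
201 hashes to 5; slot 5 is free → place at 5.
777 hashes to 0, h2=4; 0 taken → place at 4.
147 hashes to 0, h2=4; 0,4 taken → place at 1.
733 hashes to 5, h2=2; 5,0 taken → place at 2.
Table: [28, 147, 733, ∅, 777, 201, ∅]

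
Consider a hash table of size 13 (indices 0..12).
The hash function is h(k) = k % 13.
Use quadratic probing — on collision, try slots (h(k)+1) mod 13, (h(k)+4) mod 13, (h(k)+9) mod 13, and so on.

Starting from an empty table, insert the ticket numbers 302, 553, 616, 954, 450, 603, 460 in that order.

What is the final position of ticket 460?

1

302: h=3 -> slot 3
553: h=7 -> slot 7
616: h=5 -> slot 5
954: h=5, probe 5,6 -> slot 6
450: h=8 -> slot 8
603: h=5, probe 5,6,9 -> slot 9
460: h=5, probe 5,6,9,1 -> slot 1
Table: [—, 460, —, 302, —, 616, 954, 553, 450, 603, —, —, —]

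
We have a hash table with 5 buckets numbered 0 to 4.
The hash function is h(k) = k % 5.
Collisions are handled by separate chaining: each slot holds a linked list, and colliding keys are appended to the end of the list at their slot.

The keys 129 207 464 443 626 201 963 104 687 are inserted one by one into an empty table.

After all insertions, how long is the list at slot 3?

2

129 -> bucket 4
207 -> bucket 2
464 -> bucket 4 (collision)
443 -> bucket 3
626 -> bucket 1
201 -> bucket 1 (collision)
963 -> bucket 3 (collision)
104 -> bucket 4 (collision)
687 -> bucket 2 (collision)
Final buckets:
0: ∅
1: 626 -> 201
2: 207 -> 687
3: 443 -> 963
4: 129 -> 464 -> 104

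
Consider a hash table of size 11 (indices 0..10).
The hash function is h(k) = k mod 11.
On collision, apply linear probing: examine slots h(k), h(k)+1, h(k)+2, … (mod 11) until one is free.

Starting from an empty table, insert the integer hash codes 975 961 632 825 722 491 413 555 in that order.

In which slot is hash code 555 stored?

10

975 hashes to 7; slot 7 is free => place at 7.
961 hashes to 4; slot 4 is free => place at 4.
632 hashes to 5; slot 5 is free => place at 5.
825 hashes to 0; slot 0 is free => place at 0.
722 hashes to 7; 7 taken => place at 8.
491 hashes to 7; 7,8 taken => place at 9.
413 hashes to 6; slot 6 is free => place at 6.
555 hashes to 5; 5,6,7,8,9 taken => place at 10.
Table: [825, —, —, —, 961, 632, 413, 975, 722, 491, 555]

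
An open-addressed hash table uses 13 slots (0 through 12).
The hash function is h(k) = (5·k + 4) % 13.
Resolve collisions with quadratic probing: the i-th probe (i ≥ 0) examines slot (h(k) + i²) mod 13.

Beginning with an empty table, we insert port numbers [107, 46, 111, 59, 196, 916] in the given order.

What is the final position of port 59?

Insert 107: h=6, slot 6 empty -> index 6.
Insert 46: h=0, slot 0 empty -> index 0.
Insert 111: h=0, slot 0 occupied -> index 1.
Insert 59: h=0, slots 0,1 occupied -> index 4.
Insert 196: h=9, slot 9 empty -> index 9.
Insert 916: h=8, slot 8 empty -> index 8.
Table: [46, 111, ., ., 59, ., 107, ., 916, 196, ., ., .]

4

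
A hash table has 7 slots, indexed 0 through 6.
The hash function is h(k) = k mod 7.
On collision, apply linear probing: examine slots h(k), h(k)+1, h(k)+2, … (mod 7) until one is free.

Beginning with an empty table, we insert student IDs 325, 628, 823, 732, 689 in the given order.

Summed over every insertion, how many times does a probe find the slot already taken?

325: h=3 → slot 3
628: h=5 → slot 5
823: h=4 → slot 4
732: h=4, probe 4,5,6 → slot 6
689: h=3, probe 3,4,5,6,0 → slot 0
Table: [689, -, -, 325, 823, 628, 732]

6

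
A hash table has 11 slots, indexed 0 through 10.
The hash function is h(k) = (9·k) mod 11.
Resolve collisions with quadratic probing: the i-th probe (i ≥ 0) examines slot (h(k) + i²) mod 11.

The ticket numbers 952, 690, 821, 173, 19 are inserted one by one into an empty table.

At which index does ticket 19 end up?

Insert 952: h=10, slot 10 empty → index 10.
Insert 690: h=6, slot 6 empty → index 6.
Insert 821: h=8, slot 8 empty → index 8.
Insert 173: h=6, slot 6 occupied → index 7.
Insert 19: h=6, slots 6,7,10 occupied → index 4.
Table: [∅, ∅, ∅, ∅, 19, ∅, 690, 173, 821, ∅, 952]

4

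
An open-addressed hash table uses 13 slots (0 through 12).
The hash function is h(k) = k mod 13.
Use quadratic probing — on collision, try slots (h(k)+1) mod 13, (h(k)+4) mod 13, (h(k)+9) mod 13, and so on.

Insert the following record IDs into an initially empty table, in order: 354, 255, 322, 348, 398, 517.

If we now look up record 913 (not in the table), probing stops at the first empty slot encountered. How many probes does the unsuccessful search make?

354 hashes to 3; slot 3 is free => place at 3.
255 hashes to 8; slot 8 is free => place at 8.
322 hashes to 10; slot 10 is free => place at 10.
348 hashes to 10; 10 taken => place at 11.
398 hashes to 8; 8 taken => place at 9.
517 hashes to 10; 10,11 taken => place at 1.
Table: [_, 517, _, 354, _, _, _, _, 255, 398, 322, 348, _]
Lookup 913: h=3, probe 3,4 → slot 4 empty, not found.

2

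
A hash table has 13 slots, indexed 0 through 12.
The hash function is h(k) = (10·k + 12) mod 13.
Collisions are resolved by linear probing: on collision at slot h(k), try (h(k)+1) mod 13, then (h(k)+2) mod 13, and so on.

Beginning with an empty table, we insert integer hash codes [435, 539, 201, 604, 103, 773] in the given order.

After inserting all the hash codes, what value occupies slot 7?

435

435: h=7 => slot 7
539: h=7, probe 7,8 => slot 8
201: h=7, probe 7,8,9 => slot 9
604: h=7, probe 7,8,9,10 => slot 10
103: h=2 => slot 2
773: h=7, probe 7,8,9,10,11 => slot 11
Table: [—, —, 103, —, —, —, —, 435, 539, 201, 604, 773, —]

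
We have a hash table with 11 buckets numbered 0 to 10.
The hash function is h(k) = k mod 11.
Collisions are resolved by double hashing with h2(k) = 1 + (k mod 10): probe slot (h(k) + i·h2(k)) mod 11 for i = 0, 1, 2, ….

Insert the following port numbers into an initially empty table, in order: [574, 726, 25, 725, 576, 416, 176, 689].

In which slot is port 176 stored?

7

574 hashes to 2; slot 2 is free -> place at 2.
726 hashes to 0; slot 0 is free -> place at 0.
25 hashes to 3; slot 3 is free -> place at 3.
725 hashes to 10; slot 10 is free -> place at 10.
576 hashes to 4; slot 4 is free -> place at 4.
416 hashes to 9; slot 9 is free -> place at 9.
176 hashes to 0, h2=7; 0 taken -> place at 7.
689 hashes to 7, h2=10; 7 taken -> place at 6.
Table: [726, ., 574, 25, 576, ., 689, 176, ., 416, 725]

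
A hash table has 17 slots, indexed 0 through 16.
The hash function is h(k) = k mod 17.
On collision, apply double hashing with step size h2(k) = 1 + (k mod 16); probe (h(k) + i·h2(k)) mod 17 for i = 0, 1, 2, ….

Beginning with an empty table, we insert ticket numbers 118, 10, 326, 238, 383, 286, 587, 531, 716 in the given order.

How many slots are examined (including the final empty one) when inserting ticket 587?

2

Insert 118: h=16, slot 16 empty → index 16.
Insert 10: h=10, slot 10 empty → index 10.
Insert 326: h=3, slot 3 empty → index 3.
Insert 238: h=0, slot 0 empty → index 0.
Insert 383: h=9, slot 9 empty → index 9.
Insert 286: h=14, slot 14 empty → index 14.
Insert 587: h=9, h2=12, slot 9 occupied → index 4.
Insert 531: h=4, h2=4, slot 4 occupied → index 8.
Insert 716: h=2, slot 2 empty → index 2.
Table: [238, —, 716, 326, 587, —, —, —, 531, 383, 10, —, —, —, 286, —, 118]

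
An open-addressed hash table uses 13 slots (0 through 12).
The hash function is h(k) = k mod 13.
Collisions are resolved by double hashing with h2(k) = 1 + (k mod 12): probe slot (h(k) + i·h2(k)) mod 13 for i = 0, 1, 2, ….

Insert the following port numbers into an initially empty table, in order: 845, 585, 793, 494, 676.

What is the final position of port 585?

Insert 845: h=0, slot 0 empty -> index 0.
Insert 585: h=0, h2=10, slot 0 occupied -> index 10.
Insert 793: h=0, h2=2, slot 0 occupied -> index 2.
Insert 494: h=0, h2=3, slot 0 occupied -> index 3.
Insert 676: h=0, h2=5, slot 0 occupied -> index 5.
Table: [845, ∅, 793, 494, ∅, 676, ∅, ∅, ∅, ∅, 585, ∅, ∅]

10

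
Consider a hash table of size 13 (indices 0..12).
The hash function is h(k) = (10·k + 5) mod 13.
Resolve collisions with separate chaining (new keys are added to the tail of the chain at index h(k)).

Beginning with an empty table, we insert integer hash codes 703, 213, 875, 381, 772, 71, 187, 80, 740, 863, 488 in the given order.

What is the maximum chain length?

4

703 -> bucket 2
213 -> bucket 3
875 -> bucket 6
381 -> bucket 6 (collision)
772 -> bucket 3 (collision)
71 -> bucket 0
187 -> bucket 3 (collision)
80 -> bucket 12
740 -> bucket 8
863 -> bucket 3 (collision)
488 -> bucket 10
Final buckets:
0: 71
1: .
2: 703
3: 213 -> 772 -> 187 -> 863
4: .
5: .
6: 875 -> 381
7: .
8: 740
9: .
10: 488
11: .
12: 80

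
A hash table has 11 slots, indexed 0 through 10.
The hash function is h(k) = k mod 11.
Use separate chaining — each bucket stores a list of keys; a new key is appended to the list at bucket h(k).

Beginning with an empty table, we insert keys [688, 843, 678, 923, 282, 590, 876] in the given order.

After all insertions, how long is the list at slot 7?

Insert 688: h=6, bucket 6 empty -> new chain.
Insert 843: h=7, bucket 7 empty -> new chain.
Insert 678: h=7, bucket 7 nonempty -> append to chain.
Insert 923: h=10, bucket 10 empty -> new chain.
Insert 282: h=7, bucket 7 nonempty -> append to chain.
Insert 590: h=7, bucket 7 nonempty -> append to chain.
Insert 876: h=7, bucket 7 nonempty -> append to chain.
Final buckets:
0: .
1: .
2: .
3: .
4: .
5: .
6: 688
7: 843 -> 678 -> 282 -> 590 -> 876
8: .
9: .
10: 923

5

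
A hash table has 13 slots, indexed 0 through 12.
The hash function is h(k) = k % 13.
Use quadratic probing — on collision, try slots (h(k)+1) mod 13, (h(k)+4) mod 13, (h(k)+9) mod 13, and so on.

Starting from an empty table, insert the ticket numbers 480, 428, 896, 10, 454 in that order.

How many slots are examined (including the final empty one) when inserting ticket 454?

Insert 480: h=12, slot 12 empty => index 12.
Insert 428: h=12, slot 12 occupied => index 0.
Insert 896: h=12, slots 12,0 occupied => index 3.
Insert 10: h=10, slot 10 empty => index 10.
Insert 454: h=12, slots 12,0,3 occupied => index 8.
Table: [428, ∅, ∅, 896, ∅, ∅, ∅, ∅, 454, ∅, 10, ∅, 480]

4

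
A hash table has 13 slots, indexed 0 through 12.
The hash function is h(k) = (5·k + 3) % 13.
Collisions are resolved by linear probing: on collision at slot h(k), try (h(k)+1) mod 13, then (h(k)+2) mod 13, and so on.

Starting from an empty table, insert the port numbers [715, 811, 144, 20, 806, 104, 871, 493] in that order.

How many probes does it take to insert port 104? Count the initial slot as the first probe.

715 hashes to 3; slot 3 is free => place at 3.
811 hashes to 2; slot 2 is free => place at 2.
144 hashes to 8; slot 8 is free => place at 8.
20 hashes to 12; slot 12 is free => place at 12.
806 hashes to 3; 3 taken => place at 4.
104 hashes to 3; 3,4 taken => place at 5.
871 hashes to 3; 3,4,5 taken => place at 6.
493 hashes to 11; slot 11 is free => place at 11.
Table: [., ., 811, 715, 806, 104, 871, ., 144, ., ., 493, 20]

3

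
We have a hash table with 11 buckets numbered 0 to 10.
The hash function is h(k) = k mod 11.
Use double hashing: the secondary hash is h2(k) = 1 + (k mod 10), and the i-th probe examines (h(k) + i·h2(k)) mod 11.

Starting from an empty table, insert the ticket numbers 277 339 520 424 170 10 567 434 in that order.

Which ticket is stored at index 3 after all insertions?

520

277: h=2 => slot 2
339: h=9 => slot 9
520: h=3 => slot 3
424: h=6 => slot 6
170: h=5 => slot 5
10: h=10 => slot 10
567: h=6, h2=8, probe 6,3,0 => slot 0
434: h=5, h2=5, probe 5,10,4 => slot 4
Table: [567, —, 277, 520, 434, 170, 424, —, —, 339, 10]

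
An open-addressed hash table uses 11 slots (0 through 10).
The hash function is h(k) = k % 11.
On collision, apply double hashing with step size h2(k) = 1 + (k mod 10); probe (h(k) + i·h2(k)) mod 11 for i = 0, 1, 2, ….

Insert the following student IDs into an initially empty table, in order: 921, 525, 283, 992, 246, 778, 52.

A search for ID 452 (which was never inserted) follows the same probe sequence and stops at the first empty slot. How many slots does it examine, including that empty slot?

Insert 921: h=8, slot 8 empty → index 8.
Insert 525: h=8, h2=6, slot 8 occupied → index 3.
Insert 283: h=8, h2=4, slot 8 occupied → index 1.
Insert 992: h=2, slot 2 empty → index 2.
Insert 246: h=4, slot 4 empty → index 4.
Insert 778: h=8, h2=9, slot 8 occupied → index 6.
Insert 52: h=8, h2=3, slot 8 occupied → index 0.
Table: [52, 283, 992, 525, 246, ∅, 778, ∅, 921, ∅, ∅]
Lookup 452: h=1, h2=3, probe 1,4,7 → slot 7 empty, not found.

3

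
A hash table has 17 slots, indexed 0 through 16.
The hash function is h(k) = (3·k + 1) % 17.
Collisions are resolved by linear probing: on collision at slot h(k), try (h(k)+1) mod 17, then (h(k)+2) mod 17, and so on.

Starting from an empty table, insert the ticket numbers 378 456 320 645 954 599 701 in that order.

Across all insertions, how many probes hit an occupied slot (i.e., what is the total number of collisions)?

5

Insert 378: h=13, slot 13 empty -> index 13.
Insert 456: h=9, slot 9 empty -> index 9.
Insert 320: h=9, slot 9 occupied -> index 10.
Insert 645: h=15, slot 15 empty -> index 15.
Insert 954: h=7, slot 7 empty -> index 7.
Insert 599: h=13, slot 13 occupied -> index 14.
Insert 701: h=13, slots 13,14,15 occupied -> index 16.
Table: [—, —, —, —, —, —, —, 954, —, 456, 320, —, —, 378, 599, 645, 701]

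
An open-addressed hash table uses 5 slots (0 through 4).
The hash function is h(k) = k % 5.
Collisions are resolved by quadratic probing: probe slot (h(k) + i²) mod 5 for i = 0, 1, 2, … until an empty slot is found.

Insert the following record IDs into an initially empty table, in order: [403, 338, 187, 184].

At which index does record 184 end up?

Insert 403: h=3, slot 3 empty => index 3.
Insert 338: h=3, slot 3 occupied => index 4.
Insert 187: h=2, slot 2 empty => index 2.
Insert 184: h=4, slot 4 occupied => index 0.
Table: [184, _, 187, 403, 338]

0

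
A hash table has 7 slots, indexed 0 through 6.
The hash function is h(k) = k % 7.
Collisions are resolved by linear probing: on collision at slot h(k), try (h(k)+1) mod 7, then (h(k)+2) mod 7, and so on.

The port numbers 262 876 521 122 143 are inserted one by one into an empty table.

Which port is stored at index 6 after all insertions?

262 hashes to 3; slot 3 is free => place at 3.
876 hashes to 1; slot 1 is free => place at 1.
521 hashes to 3; 3 taken => place at 4.
122 hashes to 3; 3,4 taken => place at 5.
143 hashes to 3; 3,4,5 taken => place at 6.
Table: [—, 876, —, 262, 521, 122, 143]

143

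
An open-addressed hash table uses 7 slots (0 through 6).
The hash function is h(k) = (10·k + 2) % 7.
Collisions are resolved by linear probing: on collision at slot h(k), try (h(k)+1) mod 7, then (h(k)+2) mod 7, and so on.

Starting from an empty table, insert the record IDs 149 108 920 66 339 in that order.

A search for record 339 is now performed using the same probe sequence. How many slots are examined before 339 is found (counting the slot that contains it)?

149 hashes to 1; slot 1 is free -> place at 1.
108 hashes to 4; slot 4 is free -> place at 4.
920 hashes to 4; 4 taken -> place at 5.
66 hashes to 4; 4,5 taken -> place at 6.
339 hashes to 4; 4,5,6 taken -> place at 0.
Table: [339, 149, ∅, ∅, 108, 920, 66]
Lookup 339: h=4, probe 4,5,6,0 → found at 0.

4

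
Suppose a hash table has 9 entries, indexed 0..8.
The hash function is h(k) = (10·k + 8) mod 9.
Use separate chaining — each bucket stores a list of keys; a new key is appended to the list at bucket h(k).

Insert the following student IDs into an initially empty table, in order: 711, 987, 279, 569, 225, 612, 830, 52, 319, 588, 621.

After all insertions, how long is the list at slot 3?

1

711 -> bucket 8
987 -> bucket 5
279 -> bucket 8 (collision)
569 -> bucket 1
225 -> bucket 8 (collision)
612 -> bucket 8 (collision)
830 -> bucket 1 (collision)
52 -> bucket 6
319 -> bucket 3
588 -> bucket 2
621 -> bucket 8 (collision)
Final buckets:
0: -
1: 569 -> 830
2: 588
3: 319
4: -
5: 987
6: 52
7: -
8: 711 -> 279 -> 225 -> 612 -> 621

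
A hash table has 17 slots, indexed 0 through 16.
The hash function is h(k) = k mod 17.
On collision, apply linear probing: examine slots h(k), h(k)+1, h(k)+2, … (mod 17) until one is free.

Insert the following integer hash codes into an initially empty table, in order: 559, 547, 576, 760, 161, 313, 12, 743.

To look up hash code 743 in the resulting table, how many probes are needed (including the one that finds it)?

3

559: h=15 → slot 15
547: h=3 → slot 3
576: h=15, probe 15,16 → slot 16
760: h=12 → slot 12
161: h=8 → slot 8
313: h=7 → slot 7
12: h=12, probe 12,13 → slot 13
743: h=12, probe 12,13,14 → slot 14
Table: [., ., ., 547, ., ., ., 313, 161, ., ., ., 760, 12, 743, 559, 576]
Lookup 743: h=12, probe 12,13,14 → found at 14.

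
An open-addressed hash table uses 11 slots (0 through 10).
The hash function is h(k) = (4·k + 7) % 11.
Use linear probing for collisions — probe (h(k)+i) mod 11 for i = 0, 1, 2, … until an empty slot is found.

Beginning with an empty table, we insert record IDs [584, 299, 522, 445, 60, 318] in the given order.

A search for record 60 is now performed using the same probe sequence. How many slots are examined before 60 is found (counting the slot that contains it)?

Insert 584: h=0, slot 0 empty → index 0.
Insert 299: h=4, slot 4 empty → index 4.
Insert 522: h=5, slot 5 empty → index 5.
Insert 445: h=5, slot 5 occupied → index 6.
Insert 60: h=5, slots 5,6 occupied → index 7.
Insert 318: h=3, slot 3 empty → index 3.
Table: [584, ., ., 318, 299, 522, 445, 60, ., ., .]
Lookup 60: h=5, probe 5,6,7 → found at 7.

3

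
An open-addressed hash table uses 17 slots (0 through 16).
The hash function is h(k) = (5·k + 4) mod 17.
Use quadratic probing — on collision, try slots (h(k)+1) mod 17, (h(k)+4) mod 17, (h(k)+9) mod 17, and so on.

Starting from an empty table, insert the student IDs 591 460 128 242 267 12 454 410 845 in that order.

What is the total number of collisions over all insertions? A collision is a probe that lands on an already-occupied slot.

591 hashes to 1; slot 1 is free → place at 1.
460 hashes to 9; slot 9 is free → place at 9.
128 hashes to 15; slot 15 is free → place at 15.
242 hashes to 7; slot 7 is free → place at 7.
267 hashes to 13; slot 13 is free → place at 13.
12 hashes to 13; 13 taken → place at 14.
454 hashes to 13; 13,14 taken → place at 0.
410 hashes to 14; 14,15,1 taken → place at 6.
845 hashes to 13; 13,14,0 taken → place at 5.
Table: [454, 591, ∅, ∅, ∅, 845, 410, 242, ∅, 460, ∅, ∅, ∅, 267, 12, 128, ∅]

9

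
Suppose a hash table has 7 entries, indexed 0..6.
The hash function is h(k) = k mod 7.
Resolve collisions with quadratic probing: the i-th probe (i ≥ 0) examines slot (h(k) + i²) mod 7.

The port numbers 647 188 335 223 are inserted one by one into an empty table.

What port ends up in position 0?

Insert 647: h=3, slot 3 empty → index 3.
Insert 188: h=6, slot 6 empty → index 6.
Insert 335: h=6, slot 6 occupied → index 0.
Insert 223: h=6, slots 6,0,3 occupied → index 1.
Table: [335, 223, -, 647, -, -, 188]

335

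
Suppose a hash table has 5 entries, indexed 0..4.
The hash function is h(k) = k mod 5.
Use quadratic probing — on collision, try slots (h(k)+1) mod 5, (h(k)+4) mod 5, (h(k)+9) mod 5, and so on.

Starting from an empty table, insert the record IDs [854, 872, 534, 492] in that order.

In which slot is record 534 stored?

854: h=4 => slot 4
872: h=2 => slot 2
534: h=4, probe 4,0 => slot 0
492: h=2, probe 2,3 => slot 3
Table: [534, -, 872, 492, 854]

0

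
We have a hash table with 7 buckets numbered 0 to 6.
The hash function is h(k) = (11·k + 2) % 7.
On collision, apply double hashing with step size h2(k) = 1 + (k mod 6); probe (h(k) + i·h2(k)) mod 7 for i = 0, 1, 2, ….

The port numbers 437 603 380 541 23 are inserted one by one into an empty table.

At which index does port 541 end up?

5

437: h=0 => slot 0
603: h=6 => slot 6
380: h=3 => slot 3
541: h=3, h2=2, probe 3,5 => slot 5
23: h=3, h2=6, probe 3,2 => slot 2
Table: [437, _, 23, 380, _, 541, 603]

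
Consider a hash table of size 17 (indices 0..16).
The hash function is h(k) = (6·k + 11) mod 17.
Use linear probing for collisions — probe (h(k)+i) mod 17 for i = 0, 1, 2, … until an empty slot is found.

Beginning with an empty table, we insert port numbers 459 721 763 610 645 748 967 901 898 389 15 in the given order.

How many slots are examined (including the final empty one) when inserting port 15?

459 hashes to 11; slot 11 is free => place at 11.
721 hashes to 2; slot 2 is free => place at 2.
763 hashes to 16; slot 16 is free => place at 16.
610 hashes to 16; 16 taken => place at 0.
645 hashes to 5; slot 5 is free => place at 5.
748 hashes to 11; 11 taken => place at 12.
967 hashes to 16; 16,0 taken => place at 1.
901 hashes to 11; 11,12 taken => place at 13.
898 hashes to 10; slot 10 is free => place at 10.
389 hashes to 16; 16,0,1,2 taken => place at 3.
15 hashes to 16; 16,0,1,2,3 taken => place at 4.
Table: [610, 967, 721, 389, 15, 645, ., ., ., ., 898, 459, 748, 901, ., ., 763]

6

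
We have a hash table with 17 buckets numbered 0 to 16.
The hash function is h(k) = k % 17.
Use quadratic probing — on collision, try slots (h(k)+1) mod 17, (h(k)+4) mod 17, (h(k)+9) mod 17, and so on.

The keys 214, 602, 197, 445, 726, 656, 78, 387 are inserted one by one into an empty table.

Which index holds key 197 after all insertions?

Insert 214: h=10, slot 10 empty -> index 10.
Insert 602: h=7, slot 7 empty -> index 7.
Insert 197: h=10, slot 10 occupied -> index 11.
Insert 445: h=3, slot 3 empty -> index 3.
Insert 726: h=12, slot 12 empty -> index 12.
Insert 656: h=10, slots 10,11 occupied -> index 14.
Insert 78: h=10, slots 10,11,14 occupied -> index 2.
Insert 387: h=13, slot 13 empty -> index 13.
Table: [_, _, 78, 445, _, _, _, 602, _, _, 214, 197, 726, 387, 656, _, _]

11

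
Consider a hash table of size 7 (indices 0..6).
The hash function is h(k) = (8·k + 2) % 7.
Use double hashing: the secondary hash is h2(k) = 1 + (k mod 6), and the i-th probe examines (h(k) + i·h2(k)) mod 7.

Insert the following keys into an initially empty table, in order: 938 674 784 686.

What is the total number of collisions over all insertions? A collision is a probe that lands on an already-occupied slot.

Insert 938: h=2, slot 2 empty => index 2.
Insert 674: h=4, slot 4 empty => index 4.
Insert 784: h=2, h2=5, slot 2 occupied => index 0.
Insert 686: h=2, h2=3, slot 2 occupied => index 5.
Table: [784, ., 938, ., 674, 686, .]

2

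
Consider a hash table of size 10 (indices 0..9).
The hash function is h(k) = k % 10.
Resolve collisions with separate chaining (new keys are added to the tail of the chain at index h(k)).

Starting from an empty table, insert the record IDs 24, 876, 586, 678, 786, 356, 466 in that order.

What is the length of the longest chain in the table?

5

24 → bucket 4
876 → bucket 6
586 → bucket 6 (collision)
678 → bucket 8
786 → bucket 6 (collision)
356 → bucket 6 (collision)
466 → bucket 6 (collision)
Final buckets:
0: _
1: _
2: _
3: _
4: 24
5: _
6: 876 -> 586 -> 786 -> 356 -> 466
7: _
8: 678
9: _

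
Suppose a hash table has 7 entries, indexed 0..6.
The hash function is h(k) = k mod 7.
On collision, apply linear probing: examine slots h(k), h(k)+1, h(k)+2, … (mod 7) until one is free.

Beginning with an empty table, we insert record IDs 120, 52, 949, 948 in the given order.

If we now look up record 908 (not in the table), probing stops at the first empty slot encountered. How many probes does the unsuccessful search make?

Insert 120: h=1, slot 1 empty => index 1.
Insert 52: h=3, slot 3 empty => index 3.
Insert 949: h=4, slot 4 empty => index 4.
Insert 948: h=3, slots 3,4 occupied => index 5.
Table: [., 120, ., 52, 949, 948, .]
Lookup 908: h=5, probe 5,6 → slot 6 empty, not found.

2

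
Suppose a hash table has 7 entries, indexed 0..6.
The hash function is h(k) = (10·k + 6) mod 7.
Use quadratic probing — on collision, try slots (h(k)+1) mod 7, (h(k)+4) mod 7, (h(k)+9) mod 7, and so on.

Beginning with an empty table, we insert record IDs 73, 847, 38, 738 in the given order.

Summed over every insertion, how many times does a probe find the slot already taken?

Insert 73: h=1, slot 1 empty → index 1.
Insert 847: h=6, slot 6 empty → index 6.
Insert 38: h=1, slot 1 occupied → index 2.
Insert 738: h=1, slots 1,2 occupied → index 5.
Table: [—, 73, 38, —, —, 738, 847]

3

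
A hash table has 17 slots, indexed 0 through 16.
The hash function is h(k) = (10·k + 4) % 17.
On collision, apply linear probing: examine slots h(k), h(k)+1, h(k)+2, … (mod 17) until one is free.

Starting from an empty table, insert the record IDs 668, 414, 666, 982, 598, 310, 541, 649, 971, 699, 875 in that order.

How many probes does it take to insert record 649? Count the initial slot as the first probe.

Insert 668: h=3, slot 3 empty -> index 3.
Insert 414: h=13, slot 13 empty -> index 13.
Insert 666: h=0, slot 0 empty -> index 0.
Insert 982: h=15, slot 15 empty -> index 15.
Insert 598: h=0, slot 0 occupied -> index 1.
Insert 310: h=10, slot 10 empty -> index 10.
Insert 541: h=8, slot 8 empty -> index 8.
Insert 649: h=0, slots 0,1 occupied -> index 2.
Insert 971: h=7, slot 7 empty -> index 7.
Insert 699: h=7, slots 7,8 occupied -> index 9.
Insert 875: h=16, slot 16 empty -> index 16.
Table: [666, 598, 649, 668, ∅, ∅, ∅, 971, 541, 699, 310, ∅, ∅, 414, ∅, 982, 875]

3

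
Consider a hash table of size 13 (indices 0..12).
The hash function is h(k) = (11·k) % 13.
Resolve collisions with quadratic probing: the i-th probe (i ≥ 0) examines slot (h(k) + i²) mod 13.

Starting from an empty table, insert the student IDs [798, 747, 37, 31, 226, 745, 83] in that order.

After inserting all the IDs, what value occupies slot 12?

798 hashes to 3; slot 3 is free -> place at 3.
747 hashes to 1; slot 1 is free -> place at 1.
37 hashes to 4; slot 4 is free -> place at 4.
31 hashes to 3; 3,4 taken -> place at 7.
226 hashes to 3; 3,4,7 taken -> place at 12.
745 hashes to 5; slot 5 is free -> place at 5.
83 hashes to 3; 3,4,7,12 taken -> place at 6.
Table: [∅, 747, ∅, 798, 37, 745, 83, 31, ∅, ∅, ∅, ∅, 226]

226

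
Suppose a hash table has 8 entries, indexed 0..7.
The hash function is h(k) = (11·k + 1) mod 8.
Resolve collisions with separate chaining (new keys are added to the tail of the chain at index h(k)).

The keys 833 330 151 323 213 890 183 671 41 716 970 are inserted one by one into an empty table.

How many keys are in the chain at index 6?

3

Insert 833: h=4, bucket 4 empty -> new chain.
Insert 330: h=7, bucket 7 empty -> new chain.
Insert 151: h=6, bucket 6 empty -> new chain.
Insert 323: h=2, bucket 2 empty -> new chain.
Insert 213: h=0, bucket 0 empty -> new chain.
Insert 890: h=7, bucket 7 nonempty -> append to chain.
Insert 183: h=6, bucket 6 nonempty -> append to chain.
Insert 671: h=6, bucket 6 nonempty -> append to chain.
Insert 41: h=4, bucket 4 nonempty -> append to chain.
Insert 716: h=5, bucket 5 empty -> new chain.
Insert 970: h=7, bucket 7 nonempty -> append to chain.
Final buckets:
0: 213
1: ∅
2: 323
3: ∅
4: 833 -> 41
5: 716
6: 151 -> 183 -> 671
7: 330 -> 890 -> 970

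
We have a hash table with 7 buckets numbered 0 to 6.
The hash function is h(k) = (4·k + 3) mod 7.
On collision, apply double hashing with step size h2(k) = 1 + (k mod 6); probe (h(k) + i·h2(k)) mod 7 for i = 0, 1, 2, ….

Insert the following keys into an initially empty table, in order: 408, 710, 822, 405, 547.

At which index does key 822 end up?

Insert 408: h=4, slot 4 empty → index 4.
Insert 710: h=1, slot 1 empty → index 1.
Insert 822: h=1, h2=1, slot 1 occupied → index 2.
Insert 405: h=6, slot 6 empty → index 6.
Insert 547: h=0, slot 0 empty → index 0.
Table: [547, 710, 822, —, 408, —, 405]

2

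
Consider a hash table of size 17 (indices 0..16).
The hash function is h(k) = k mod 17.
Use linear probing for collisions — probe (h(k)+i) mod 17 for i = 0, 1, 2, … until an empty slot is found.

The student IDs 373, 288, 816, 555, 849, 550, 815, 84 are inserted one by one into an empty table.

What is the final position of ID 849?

Insert 373: h=16, slot 16 empty -> index 16.
Insert 288: h=16, slot 16 occupied -> index 0.
Insert 816: h=0, slot 0 occupied -> index 1.
Insert 555: h=11, slot 11 empty -> index 11.
Insert 849: h=16, slots 16,0,1 occupied -> index 2.
Insert 550: h=6, slot 6 empty -> index 6.
Insert 815: h=16, slots 16,0,1,2 occupied -> index 3.
Insert 84: h=16, slots 16,0,1,2,3 occupied -> index 4.
Table: [288, 816, 849, 815, 84, ., 550, ., ., ., ., 555, ., ., ., ., 373]

2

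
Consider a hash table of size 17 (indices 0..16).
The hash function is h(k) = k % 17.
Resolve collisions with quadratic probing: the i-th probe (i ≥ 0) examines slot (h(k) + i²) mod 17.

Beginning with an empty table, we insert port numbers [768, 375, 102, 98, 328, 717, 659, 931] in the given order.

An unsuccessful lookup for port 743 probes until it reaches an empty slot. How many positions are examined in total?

768 hashes to 3; slot 3 is free => place at 3.
375 hashes to 1; slot 1 is free => place at 1.
102 hashes to 0; slot 0 is free => place at 0.
98 hashes to 13; slot 13 is free => place at 13.
328 hashes to 5; slot 5 is free => place at 5.
717 hashes to 3; 3 taken => place at 4.
659 hashes to 13; 13 taken => place at 14.
931 hashes to 13; 13,14,0,5 taken => place at 12.
Table: [102, 375, -, 768, 717, 328, -, -, -, -, -, -, 931, 98, 659, -, -]
Lookup 743: h=12, probe 12,13,16 → slot 16 empty, not found.

3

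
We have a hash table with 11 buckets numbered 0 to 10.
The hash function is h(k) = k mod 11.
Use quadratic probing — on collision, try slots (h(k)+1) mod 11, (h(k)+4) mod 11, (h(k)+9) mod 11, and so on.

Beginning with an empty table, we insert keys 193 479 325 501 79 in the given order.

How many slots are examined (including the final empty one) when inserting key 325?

193: h=6 → slot 6
479: h=6, probe 6,7 → slot 7
325: h=6, probe 6,7,10 → slot 10
501: h=6, probe 6,7,10,4 → slot 4
79: h=2 → slot 2
Table: [∅, ∅, 79, ∅, 501, ∅, 193, 479, ∅, ∅, 325]

3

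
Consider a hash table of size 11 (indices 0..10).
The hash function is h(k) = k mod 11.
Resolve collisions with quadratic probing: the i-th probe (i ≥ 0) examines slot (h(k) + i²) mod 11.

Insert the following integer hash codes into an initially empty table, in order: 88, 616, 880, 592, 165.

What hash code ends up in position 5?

88: h=0 => slot 0
616: h=0, probe 0,1 => slot 1
880: h=0, probe 0,1,4 => slot 4
592: h=9 => slot 9
165: h=0, probe 0,1,4,9,5 => slot 5
Table: [88, 616, ∅, ∅, 880, 165, ∅, ∅, ∅, 592, ∅]

165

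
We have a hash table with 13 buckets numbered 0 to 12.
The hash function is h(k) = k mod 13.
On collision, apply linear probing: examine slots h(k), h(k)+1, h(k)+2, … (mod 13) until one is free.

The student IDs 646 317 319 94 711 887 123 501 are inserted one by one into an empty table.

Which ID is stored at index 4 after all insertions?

646: h=9 → slot 9
317: h=5 → slot 5
319: h=7 → slot 7
94: h=3 → slot 3
711: h=9, probe 9,10 → slot 10
887: h=3, probe 3,4 → slot 4
123: h=6 → slot 6
501: h=7, probe 7,8 → slot 8
Table: [∅, ∅, ∅, 94, 887, 317, 123, 319, 501, 646, 711, ∅, ∅]

887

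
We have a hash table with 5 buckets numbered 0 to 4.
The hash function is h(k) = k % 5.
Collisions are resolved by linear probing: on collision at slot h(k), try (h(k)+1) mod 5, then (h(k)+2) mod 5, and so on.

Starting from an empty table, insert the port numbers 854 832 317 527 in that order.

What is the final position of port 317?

854: h=4 → slot 4
832: h=2 → slot 2
317: h=2, probe 2,3 → slot 3
527: h=2, probe 2,3,4,0 → slot 0
Table: [527, ∅, 832, 317, 854]

3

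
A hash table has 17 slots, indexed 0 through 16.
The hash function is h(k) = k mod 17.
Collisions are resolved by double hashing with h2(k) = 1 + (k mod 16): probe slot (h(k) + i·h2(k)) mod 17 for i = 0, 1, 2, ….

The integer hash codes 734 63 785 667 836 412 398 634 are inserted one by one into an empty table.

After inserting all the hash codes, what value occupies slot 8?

Insert 734: h=3, slot 3 empty => index 3.
Insert 63: h=12, slot 12 empty => index 12.
Insert 785: h=3, h2=2, slot 3 occupied => index 5.
Insert 667: h=4, slot 4 empty => index 4.
Insert 836: h=3, h2=5, slot 3 occupied => index 8.
Insert 412: h=4, h2=13, slot 4 occupied => index 0.
Insert 398: h=7, slot 7 empty => index 7.
Insert 634: h=5, h2=11, slot 5 occupied => index 16.
Table: [412, _, _, 734, 667, 785, _, 398, 836, _, _, _, 63, _, _, _, 634]

836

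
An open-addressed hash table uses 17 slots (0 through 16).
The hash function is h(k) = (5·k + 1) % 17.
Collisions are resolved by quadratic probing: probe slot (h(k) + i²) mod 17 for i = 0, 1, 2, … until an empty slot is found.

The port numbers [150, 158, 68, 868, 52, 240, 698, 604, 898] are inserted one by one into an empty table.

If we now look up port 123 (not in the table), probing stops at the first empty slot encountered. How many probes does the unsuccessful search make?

150 hashes to 3; slot 3 is free → place at 3.
158 hashes to 9; slot 9 is free → place at 9.
68 hashes to 1; slot 1 is free → place at 1.
868 hashes to 6; slot 6 is free → place at 6.
52 hashes to 6; 6 taken → place at 7.
240 hashes to 11; slot 11 is free → place at 11.
698 hashes to 6; 6,7 taken → place at 10.
604 hashes to 12; slot 12 is free → place at 12.
898 hashes to 3; 3 taken → place at 4.
Table: [., 68, ., 150, 898, ., 868, 52, ., 158, 698, 240, 604, ., ., ., .]
Lookup 123: h=4, probe 4,5 → slot 5 empty, not found.

2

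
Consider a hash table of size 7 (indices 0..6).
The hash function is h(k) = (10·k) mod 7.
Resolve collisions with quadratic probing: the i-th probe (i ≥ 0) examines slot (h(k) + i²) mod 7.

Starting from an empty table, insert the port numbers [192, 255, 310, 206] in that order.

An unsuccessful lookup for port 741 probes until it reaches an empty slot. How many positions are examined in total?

2

Insert 192: h=2, slot 2 empty -> index 2.
Insert 255: h=2, slot 2 occupied -> index 3.
Insert 310: h=6, slot 6 empty -> index 6.
Insert 206: h=2, slots 2,3,6 occupied -> index 4.
Table: [_, _, 192, 255, 206, _, 310]
Lookup 741: h=4, probe 4,5 → slot 5 empty, not found.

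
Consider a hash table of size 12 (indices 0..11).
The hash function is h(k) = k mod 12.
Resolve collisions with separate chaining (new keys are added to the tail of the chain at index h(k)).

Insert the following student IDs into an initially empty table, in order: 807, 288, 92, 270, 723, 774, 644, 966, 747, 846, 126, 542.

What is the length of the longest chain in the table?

807 -> bucket 3
288 -> bucket 0
92 -> bucket 8
270 -> bucket 6
723 -> bucket 3 (collision)
774 -> bucket 6 (collision)
644 -> bucket 8 (collision)
966 -> bucket 6 (collision)
747 -> bucket 3 (collision)
846 -> bucket 6 (collision)
126 -> bucket 6 (collision)
542 -> bucket 2
Final buckets:
0: 288
1: _
2: 542
3: 807 -> 723 -> 747
4: _
5: _
6: 270 -> 774 -> 966 -> 846 -> 126
7: _
8: 92 -> 644
9: _
10: _
11: _

5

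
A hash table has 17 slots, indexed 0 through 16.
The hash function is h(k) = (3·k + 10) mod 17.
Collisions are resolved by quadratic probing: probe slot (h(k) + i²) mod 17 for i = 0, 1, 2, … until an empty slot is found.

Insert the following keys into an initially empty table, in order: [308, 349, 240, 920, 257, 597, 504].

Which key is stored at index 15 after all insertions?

Insert 308: h=16, slot 16 empty → index 16.
Insert 349: h=3, slot 3 empty → index 3.
Insert 240: h=16, slot 16 occupied → index 0.
Insert 920: h=16, slots 16,0,3 occupied → index 8.
Insert 257: h=16, slots 16,0,3,8 occupied → index 15.
Insert 597: h=16, slots 16,0,3,8,15 occupied → index 7.
Insert 504: h=9, slot 9 empty → index 9.
Table: [240, ∅, ∅, 349, ∅, ∅, ∅, 597, 920, 504, ∅, ∅, ∅, ∅, ∅, 257, 308]

257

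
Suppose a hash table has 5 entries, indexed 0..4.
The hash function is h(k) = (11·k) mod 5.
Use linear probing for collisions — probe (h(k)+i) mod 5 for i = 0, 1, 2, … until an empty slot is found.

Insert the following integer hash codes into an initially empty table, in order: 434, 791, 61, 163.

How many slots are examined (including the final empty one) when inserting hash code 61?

434 hashes to 4; slot 4 is free → place at 4.
791 hashes to 1; slot 1 is free → place at 1.
61 hashes to 1; 1 taken → place at 2.
163 hashes to 3; slot 3 is free → place at 3.
Table: [., 791, 61, 163, 434]

2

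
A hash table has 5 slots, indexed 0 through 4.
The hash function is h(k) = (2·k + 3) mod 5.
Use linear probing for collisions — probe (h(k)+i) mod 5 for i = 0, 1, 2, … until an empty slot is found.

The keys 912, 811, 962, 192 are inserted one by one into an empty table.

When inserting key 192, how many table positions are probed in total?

Insert 912: h=2, slot 2 empty => index 2.
Insert 811: h=0, slot 0 empty => index 0.
Insert 962: h=2, slot 2 occupied => index 3.
Insert 192: h=2, slots 2,3 occupied => index 4.
Table: [811, ., 912, 962, 192]

3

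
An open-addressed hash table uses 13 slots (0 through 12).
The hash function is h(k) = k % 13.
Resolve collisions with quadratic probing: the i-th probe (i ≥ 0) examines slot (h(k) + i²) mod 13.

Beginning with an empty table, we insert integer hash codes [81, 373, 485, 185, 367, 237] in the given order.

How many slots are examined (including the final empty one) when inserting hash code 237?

81: h=3 -> slot 3
373: h=9 -> slot 9
485: h=4 -> slot 4
185: h=3, probe 3,4,7 -> slot 7
367: h=3, probe 3,4,7,12 -> slot 12
237: h=3, probe 3,4,7,12,6 -> slot 6
Table: [—, —, —, 81, 485, —, 237, 185, —, 373, —, —, 367]

5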